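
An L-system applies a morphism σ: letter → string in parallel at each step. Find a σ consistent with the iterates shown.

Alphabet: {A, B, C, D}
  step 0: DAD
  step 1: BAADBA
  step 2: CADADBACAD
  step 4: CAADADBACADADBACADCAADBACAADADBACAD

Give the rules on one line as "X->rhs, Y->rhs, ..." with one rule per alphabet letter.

A->AD, B->C, C->CA, D->BA

  step 1 ⇒ step 2: BAADBA ⇒ C·AD·AD·BA·C·AD
    A ↦ AD
    B ↦ C
    D ↦ BA
    C ↦ CA  (constrained at step 2)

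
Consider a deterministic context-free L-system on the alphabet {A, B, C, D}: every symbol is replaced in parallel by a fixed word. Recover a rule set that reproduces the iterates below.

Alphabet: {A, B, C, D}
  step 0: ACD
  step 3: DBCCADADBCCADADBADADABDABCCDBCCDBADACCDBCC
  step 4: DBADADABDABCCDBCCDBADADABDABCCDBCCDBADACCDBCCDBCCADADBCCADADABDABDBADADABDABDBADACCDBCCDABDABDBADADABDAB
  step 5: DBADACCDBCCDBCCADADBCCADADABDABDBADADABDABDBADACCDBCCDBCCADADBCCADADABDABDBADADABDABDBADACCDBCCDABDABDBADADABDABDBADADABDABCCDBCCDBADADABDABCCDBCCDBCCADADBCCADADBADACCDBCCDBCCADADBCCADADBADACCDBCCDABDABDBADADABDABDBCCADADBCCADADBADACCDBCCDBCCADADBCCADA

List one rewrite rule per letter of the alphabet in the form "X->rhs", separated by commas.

A->CC, B->ADA, C->DAB, D->DB

  step 4 ⇒ step 5: DBADADABDABCCDBCCDBADADABDABCCDBCCDBADACCDBCCDBCCADADBCCADADABDABDBADADABDABDBADACCDBCCDABDABDBADADABDAB ⇒ DB·ADA·CC·DB·CC·DB·CC·ADA·DB·CC·ADA·DAB·DAB·DB·ADA·DAB·DAB·DB·ADA·CC·DB·CC·DB·CC·ADA·DB·CC·ADA·DAB·DAB·DB·ADA·DAB·DAB·DB·ADA·CC·DB·CC·DAB·DAB·DB·ADA·DAB·DAB·DB·ADA·DAB·DAB·CC·DB·CC·DB·ADA·DAB·DAB·CC·DB·CC·DB·CC·ADA·DB·CC·ADA·DB·ADA·CC·DB·CC·DB·CC·ADA·DB·CC·ADA·DB·ADA·CC·DB·CC·DAB·DAB·DB·ADA·DAB·DAB·DB·CC·ADA·DB·CC·ADA·DB·ADA·CC·DB·CC·DB·CC·ADA·DB·CC·ADA
    A ↦ CC
    B ↦ ADA
    C ↦ DAB
    D ↦ DB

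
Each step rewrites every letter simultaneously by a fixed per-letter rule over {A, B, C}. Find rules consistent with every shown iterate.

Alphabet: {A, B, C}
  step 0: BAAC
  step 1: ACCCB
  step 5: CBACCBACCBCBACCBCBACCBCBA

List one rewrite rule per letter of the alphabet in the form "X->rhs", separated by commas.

A->C, B->A, C->CB

  step 0 ⇒ step 1: BAAC ⇒ A·C·C·CB
    A ↦ C
    B ↦ A
    C ↦ CB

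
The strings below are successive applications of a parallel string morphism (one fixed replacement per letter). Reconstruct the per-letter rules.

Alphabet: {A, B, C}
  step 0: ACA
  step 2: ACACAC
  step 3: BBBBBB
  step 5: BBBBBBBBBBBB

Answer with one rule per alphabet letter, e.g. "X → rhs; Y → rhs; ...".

A->B, B->AC, C->B

  step 2 ⇒ step 3: ACACAC ⇒ B·B·B·B·B·B
    A ↦ B
    C ↦ B
    B ↦ AC  (constrained at step 3)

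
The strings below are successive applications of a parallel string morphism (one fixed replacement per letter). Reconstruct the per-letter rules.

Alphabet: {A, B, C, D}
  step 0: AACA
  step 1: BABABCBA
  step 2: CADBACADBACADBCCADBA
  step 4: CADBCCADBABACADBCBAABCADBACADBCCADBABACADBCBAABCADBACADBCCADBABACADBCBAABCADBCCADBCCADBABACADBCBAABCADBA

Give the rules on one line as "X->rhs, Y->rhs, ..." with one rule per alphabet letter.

A->BA, B->CAD, C->BC, D->AB

  step 1 ⇒ step 2: BABABCBA ⇒ CAD·BA·CAD·BA·CAD·BC·CAD·BA
    A ↦ BA
    B ↦ CAD
    C ↦ BC
    D ↦ AB  (constrained at step 2)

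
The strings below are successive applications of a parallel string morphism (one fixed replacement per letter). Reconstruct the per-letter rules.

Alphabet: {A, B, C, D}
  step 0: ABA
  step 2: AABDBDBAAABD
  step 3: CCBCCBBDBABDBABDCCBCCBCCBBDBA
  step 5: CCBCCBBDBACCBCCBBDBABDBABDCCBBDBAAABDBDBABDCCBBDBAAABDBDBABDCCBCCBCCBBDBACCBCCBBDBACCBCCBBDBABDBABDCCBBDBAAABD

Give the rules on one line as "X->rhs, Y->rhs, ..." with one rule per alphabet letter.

  step 2 ⇒ step 3: AABDBDBAAABD ⇒ CCB·CCB·BD·BA·BD·BA·BD·CCB·CCB·CCB·BD·BA
    A ↦ CCB
    B ↦ BD
    D ↦ BA
    C ↦ A  (constrained at step 3)

A->CCB, B->BD, C->A, D->BA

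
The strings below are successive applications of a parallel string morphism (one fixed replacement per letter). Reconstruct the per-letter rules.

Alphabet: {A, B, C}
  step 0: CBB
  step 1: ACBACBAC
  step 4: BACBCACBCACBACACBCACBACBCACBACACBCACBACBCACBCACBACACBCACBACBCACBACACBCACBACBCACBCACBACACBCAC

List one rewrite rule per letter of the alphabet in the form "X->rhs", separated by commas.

A->BC, B->BAC, C->AC

  step 0 ⇒ step 1: CBB ⇒ AC·BAC·BAC
    B ↦ BAC
    C ↦ AC
    A ↦ BC  (constrained at step 1)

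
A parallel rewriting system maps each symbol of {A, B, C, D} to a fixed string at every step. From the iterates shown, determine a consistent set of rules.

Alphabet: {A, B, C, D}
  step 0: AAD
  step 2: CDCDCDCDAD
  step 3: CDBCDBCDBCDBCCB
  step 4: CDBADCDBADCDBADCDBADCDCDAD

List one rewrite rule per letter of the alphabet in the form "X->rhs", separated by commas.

A->CC, B->AD, C->CD, D->B

  step 3 ⇒ step 4: CDBCDBCDBCDBCCB ⇒ CD·B·AD·CD·B·AD·CD·B·AD·CD·B·AD·CD·CD·AD
    B ↦ AD
    C ↦ CD
    D ↦ B
  step 2 ⇒ step 3: CDCDCDCDAD ⇒ CD·B·CD·B·CD·B·CD·B·CC·B
    A ↦ CC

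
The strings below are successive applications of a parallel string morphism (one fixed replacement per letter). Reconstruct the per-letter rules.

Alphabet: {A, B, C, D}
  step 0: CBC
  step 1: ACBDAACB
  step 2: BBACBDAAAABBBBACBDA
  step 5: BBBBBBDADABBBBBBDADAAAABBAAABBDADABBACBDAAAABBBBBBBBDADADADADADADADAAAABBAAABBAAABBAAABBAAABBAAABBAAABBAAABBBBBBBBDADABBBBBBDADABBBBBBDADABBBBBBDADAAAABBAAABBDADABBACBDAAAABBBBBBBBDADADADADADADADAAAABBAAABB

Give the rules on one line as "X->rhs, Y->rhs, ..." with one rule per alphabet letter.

  step 1 ⇒ step 2: ACBDAACB ⇒ BB·ACB·DA·AAA·BB·BB·ACB·DA
    A ↦ BB
    B ↦ DA
    C ↦ ACB
    D ↦ AAA

A->BB, B->DA, C->ACB, D->AAA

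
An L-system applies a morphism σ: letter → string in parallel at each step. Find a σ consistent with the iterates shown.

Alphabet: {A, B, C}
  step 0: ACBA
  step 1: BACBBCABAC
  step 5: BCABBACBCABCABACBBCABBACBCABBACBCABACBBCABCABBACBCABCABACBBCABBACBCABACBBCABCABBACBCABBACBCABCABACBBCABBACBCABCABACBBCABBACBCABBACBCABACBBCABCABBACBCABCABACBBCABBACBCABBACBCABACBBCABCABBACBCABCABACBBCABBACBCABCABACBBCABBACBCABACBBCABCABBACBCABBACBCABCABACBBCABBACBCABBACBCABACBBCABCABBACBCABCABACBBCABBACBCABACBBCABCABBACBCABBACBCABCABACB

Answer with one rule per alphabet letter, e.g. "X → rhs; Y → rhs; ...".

  step 0 ⇒ step 1: ACBA ⇒ BAC·B·BCA·BAC
    A ↦ BAC
    B ↦ BCA
    C ↦ B

A->BAC, B->BCA, C->B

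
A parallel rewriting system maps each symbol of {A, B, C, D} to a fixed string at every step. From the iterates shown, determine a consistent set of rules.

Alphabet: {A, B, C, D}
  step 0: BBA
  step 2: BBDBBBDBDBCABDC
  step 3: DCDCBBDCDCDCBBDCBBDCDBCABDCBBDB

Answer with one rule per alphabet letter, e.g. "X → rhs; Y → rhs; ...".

  step 2 ⇒ step 3: BBDBBBDBDBCABDC ⇒ DC·DC·BB·DC·DC·DC·BB·DC·BB·DC·DB·CAB·DC·BB·DB
    A ↦ CAB
    B ↦ DC
    C ↦ DB
    D ↦ BB

A->CAB, B->DC, C->DB, D->BB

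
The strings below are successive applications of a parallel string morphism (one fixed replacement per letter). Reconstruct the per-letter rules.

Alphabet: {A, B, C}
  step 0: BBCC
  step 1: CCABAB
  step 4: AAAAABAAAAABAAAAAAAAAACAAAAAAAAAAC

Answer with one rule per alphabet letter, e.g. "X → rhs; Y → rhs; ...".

A->AA, B->C, C->AB

  step 0 ⇒ step 1: BBCC ⇒ C·C·AB·AB
    B ↦ C
    C ↦ AB
    A ↦ AA  (constrained at step 1)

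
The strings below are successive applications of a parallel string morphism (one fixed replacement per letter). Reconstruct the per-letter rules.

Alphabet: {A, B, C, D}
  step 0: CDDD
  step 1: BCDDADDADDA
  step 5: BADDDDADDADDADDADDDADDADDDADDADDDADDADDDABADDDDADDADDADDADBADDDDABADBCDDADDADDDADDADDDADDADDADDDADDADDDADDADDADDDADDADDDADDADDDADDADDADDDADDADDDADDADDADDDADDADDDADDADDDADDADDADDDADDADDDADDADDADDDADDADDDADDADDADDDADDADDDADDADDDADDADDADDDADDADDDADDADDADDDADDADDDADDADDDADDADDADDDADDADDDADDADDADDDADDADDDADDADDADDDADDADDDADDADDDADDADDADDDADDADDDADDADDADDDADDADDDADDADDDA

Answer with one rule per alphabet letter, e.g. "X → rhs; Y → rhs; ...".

A->D, B->BAD, C->BC, D->DDA

  step 0 ⇒ step 1: CDDD ⇒ BC·DDA·DDA·DDA
    C ↦ BC
    D ↦ DDA
    A ↦ D  (constrained at step 1)
    B ↦ BAD  (constrained at step 1)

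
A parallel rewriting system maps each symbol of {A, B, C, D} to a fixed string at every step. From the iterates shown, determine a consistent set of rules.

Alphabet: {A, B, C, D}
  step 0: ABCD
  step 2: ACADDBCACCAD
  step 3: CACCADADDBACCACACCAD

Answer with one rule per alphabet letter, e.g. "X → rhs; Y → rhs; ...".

A->C, B->DB, C->AC, D->AD

  step 2 ⇒ step 3: ACADDBCACCAD ⇒ C·AC·C·AD·AD·DB·AC·C·AC·AC·C·AD
    A ↦ C
    B ↦ DB
    C ↦ AC
    D ↦ AD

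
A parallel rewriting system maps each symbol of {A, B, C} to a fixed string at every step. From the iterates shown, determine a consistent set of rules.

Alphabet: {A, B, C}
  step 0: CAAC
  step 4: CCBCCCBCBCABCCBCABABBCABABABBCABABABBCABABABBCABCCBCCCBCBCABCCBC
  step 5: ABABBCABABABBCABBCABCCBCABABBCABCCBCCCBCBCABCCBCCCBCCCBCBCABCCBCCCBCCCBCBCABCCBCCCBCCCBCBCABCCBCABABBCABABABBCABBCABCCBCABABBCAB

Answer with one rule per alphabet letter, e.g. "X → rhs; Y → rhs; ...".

A->CC, B->BC, C->AB

  step 4 ⇒ step 5: CCBCCCBCBCABCCBCABABBCABABABBCABABABBCABABABBCABCCBCCCBCBCABCCBC ⇒ AB·AB·BC·AB·AB·AB·BC·AB·BC·AB·CC·BC·AB·AB·BC·AB·CC·BC·CC·BC·BC·AB·CC·BC·CC·BC·CC·BC·BC·AB·CC·BC·CC·BC·CC·BC·BC·AB·CC·BC·CC·BC·CC·BC·BC·AB·CC·BC·AB·AB·BC·AB·AB·AB·BC·AB·BC·AB·CC·BC·AB·AB·BC·AB
    A ↦ CC
    B ↦ BC
    C ↦ AB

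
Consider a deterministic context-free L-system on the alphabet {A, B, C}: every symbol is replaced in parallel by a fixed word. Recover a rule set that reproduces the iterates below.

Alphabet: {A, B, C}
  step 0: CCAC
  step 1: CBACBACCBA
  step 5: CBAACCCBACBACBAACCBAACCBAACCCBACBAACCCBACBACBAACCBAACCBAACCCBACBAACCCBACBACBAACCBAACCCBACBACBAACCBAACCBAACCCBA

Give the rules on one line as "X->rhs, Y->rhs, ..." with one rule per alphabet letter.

  step 0 ⇒ step 1: CCAC ⇒ CBA·CBA·C·CBA
    A ↦ C
    C ↦ CBA
    B ↦ A  (constrained at step 1)

A->C, B->A, C->CBA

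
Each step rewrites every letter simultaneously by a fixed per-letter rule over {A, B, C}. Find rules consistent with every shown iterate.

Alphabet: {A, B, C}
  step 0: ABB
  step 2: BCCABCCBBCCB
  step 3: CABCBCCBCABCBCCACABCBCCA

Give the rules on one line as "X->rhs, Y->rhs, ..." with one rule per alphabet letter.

  step 2 ⇒ step 3: BCCABCCBBCCB ⇒ CA·BC·BC·CB·CA·BC·BC·CA·CA·BC·BC·CA
    A ↦ CB
    B ↦ CA
    C ↦ BC

A->CB, B->CA, C->BC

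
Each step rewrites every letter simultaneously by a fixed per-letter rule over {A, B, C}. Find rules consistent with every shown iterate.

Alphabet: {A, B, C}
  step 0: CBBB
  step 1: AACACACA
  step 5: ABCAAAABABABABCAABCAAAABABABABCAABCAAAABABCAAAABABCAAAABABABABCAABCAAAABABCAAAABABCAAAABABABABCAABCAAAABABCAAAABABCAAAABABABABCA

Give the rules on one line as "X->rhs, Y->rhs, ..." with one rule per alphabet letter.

  step 0 ⇒ step 1: CBBB ⇒ AA·CA·CA·CA
    B ↦ CA
    C ↦ AA
    A ↦ AB  (constrained at step 1)

A->AB, B->CA, C->AA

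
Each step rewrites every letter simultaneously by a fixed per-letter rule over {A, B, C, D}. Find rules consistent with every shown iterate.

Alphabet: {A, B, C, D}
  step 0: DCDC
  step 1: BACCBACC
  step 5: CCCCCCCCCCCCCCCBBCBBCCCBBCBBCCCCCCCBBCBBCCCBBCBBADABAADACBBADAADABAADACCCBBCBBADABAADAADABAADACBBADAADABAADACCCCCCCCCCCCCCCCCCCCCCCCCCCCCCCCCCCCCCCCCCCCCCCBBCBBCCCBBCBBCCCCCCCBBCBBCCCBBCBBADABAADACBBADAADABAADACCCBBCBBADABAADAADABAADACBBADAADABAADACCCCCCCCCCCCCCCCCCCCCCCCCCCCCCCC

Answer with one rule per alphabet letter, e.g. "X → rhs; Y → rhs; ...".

  step 0 ⇒ step 1: DCDC ⇒ BA·CC·BA·CC
    C ↦ CC
    D ↦ BA
    A ↦ ADA  (constrained at step 1)
    B ↦ CBB  (constrained at step 1)

A->ADA, B->CBB, C->CC, D->BA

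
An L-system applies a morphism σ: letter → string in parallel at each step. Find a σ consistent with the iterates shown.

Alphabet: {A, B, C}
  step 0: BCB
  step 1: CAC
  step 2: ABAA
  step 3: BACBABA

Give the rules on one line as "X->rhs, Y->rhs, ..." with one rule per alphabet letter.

  step 2 ⇒ step 3: ABAA ⇒ BA·C·BA·BA
    A ↦ BA
    B ↦ C
  step 0 ⇒ step 1: BCB ⇒ C·A·C
    C ↦ A

A->BA, B->C, C->A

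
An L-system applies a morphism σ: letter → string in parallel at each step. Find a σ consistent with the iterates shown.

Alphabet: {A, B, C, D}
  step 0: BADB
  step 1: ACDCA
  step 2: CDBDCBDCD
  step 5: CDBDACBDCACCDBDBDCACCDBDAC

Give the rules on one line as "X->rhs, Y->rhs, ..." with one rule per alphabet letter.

A->CD, B->A, C->BD, D->C

  step 1 ⇒ step 2: ACDCA ⇒ CD·BD·C·BD·CD
    A ↦ CD
    C ↦ BD
    D ↦ C
  step 0 ⇒ step 1: BADB ⇒ A·CD·C·A
    B ↦ A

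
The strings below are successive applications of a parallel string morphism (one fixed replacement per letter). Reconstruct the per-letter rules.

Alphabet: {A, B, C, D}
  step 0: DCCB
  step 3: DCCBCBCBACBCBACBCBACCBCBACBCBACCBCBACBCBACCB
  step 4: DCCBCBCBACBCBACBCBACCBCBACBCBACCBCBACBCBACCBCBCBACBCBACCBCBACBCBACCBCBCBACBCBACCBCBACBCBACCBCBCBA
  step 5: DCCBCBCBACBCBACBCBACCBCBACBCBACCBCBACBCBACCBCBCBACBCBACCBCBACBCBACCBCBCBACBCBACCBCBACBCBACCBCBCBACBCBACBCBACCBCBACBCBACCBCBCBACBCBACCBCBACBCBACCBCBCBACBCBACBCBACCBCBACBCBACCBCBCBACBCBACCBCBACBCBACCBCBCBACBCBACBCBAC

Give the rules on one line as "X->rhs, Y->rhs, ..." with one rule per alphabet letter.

A->C, B->CBA, C->CB, D->DC

  step 4 ⇒ step 5: DCCBCBCBACBCBACBCBACCBCBACBCBACCBCBACBCBACCBCBCBACBCBACCBCBACBCBACCBCBCBACBCBACCBCBACBCBACCBCBCBA ⇒ DC·CB·CB·CBA·CB·CBA·CB·CBA·C·CB·CBA·CB·CBA·C·CB·CBA·CB·CBA·C·CB·CB·CBA·CB·CBA·C·CB·CBA·CB·CBA·C·CB·CB·CBA·CB·CBA·C·CB·CBA·CB·CBA·C·CB·CB·CBA·CB·CBA·CB·CBA·C·CB·CBA·CB·CBA·C·CB·CB·CBA·CB·CBA·C·CB·CBA·CB·CBA·C·CB·CB·CBA·CB·CBA·CB·CBA·C·CB·CBA·CB·CBA·C·CB·CB·CBA·CB·CBA·C·CB·CBA·CB·CBA·C·CB·CB·CBA·CB·CBA·CB·CBA·C
    A ↦ C
    B ↦ CBA
    C ↦ CB
    D ↦ DC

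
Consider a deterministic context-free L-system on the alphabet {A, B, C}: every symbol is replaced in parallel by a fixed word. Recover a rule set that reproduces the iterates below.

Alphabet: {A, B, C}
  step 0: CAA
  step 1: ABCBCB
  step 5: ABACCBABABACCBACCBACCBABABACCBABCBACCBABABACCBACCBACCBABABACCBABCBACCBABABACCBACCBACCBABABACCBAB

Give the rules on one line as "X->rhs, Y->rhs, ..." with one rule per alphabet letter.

  step 0 ⇒ step 1: CAA ⇒ AB·CB·CB
    A ↦ CB
    C ↦ AB
    B ↦ AC  (constrained at step 1)

A->CB, B->AC, C->AB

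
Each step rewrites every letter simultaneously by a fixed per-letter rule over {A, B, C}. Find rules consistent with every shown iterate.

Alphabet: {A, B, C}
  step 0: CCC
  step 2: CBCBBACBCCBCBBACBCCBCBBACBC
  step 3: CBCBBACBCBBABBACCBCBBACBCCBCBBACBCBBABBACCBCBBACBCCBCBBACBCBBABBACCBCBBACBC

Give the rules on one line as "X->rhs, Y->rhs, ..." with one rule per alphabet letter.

  step 2 ⇒ step 3: CBCBBACBCCBCBBACBCCBCBBACBC ⇒ CBC·BBA·CBC·BBA·BBA·C·CBC·BBA·CBC·CBC·BBA·CBC·BBA·BBA·C·CBC·BBA·CBC·CBC·BBA·CBC·BBA·BBA·C·CBC·BBA·CBC
    A ↦ C
    B ↦ BBA
    C ↦ CBC

A->C, B->BBA, C->CBC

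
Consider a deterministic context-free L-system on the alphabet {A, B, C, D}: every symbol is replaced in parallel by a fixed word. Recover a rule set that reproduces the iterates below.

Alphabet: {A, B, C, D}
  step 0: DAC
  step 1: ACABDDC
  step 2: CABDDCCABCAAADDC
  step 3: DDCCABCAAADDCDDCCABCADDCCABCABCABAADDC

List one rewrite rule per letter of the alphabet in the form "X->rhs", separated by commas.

  step 2 ⇒ step 3: CABDDCCABCAAADDC ⇒ DDC·CAB·CA·A·A·DDC·DDC·CAB·CA·DDC·CAB·CAB·CAB·A·A·DDC
    A ↦ CAB
    B ↦ CA
    C ↦ DDC
    D ↦ A

A->CAB, B->CA, C->DDC, D->A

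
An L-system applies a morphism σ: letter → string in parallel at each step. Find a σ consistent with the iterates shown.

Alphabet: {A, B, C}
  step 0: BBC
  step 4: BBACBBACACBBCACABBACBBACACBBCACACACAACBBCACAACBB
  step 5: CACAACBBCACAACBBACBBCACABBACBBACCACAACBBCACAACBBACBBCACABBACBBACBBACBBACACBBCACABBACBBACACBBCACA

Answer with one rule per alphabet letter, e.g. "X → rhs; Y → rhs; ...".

A->AC, B->CA, C->BB

  step 4 ⇒ step 5: BBACBBACACBBCACABBACBBACACBBCACACACAACBBCACAACBB ⇒ CA·CA·AC·BB·CA·CA·AC·BB·AC·BB·CA·CA·BB·AC·BB·AC·CA·CA·AC·BB·CA·CA·AC·BB·AC·BB·CA·CA·BB·AC·BB·AC·BB·AC·BB·AC·AC·BB·CA·CA·BB·AC·BB·AC·AC·BB·CA·CA
    A ↦ AC
    B ↦ CA
    C ↦ BB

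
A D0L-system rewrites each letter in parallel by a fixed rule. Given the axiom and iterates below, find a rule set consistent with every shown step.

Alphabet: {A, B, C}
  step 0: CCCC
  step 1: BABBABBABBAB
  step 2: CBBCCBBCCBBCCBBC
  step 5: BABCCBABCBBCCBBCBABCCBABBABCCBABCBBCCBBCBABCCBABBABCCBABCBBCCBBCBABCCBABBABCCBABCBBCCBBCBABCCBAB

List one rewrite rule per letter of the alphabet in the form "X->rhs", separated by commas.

A->BB, B->C, C->BAB

  step 1 ⇒ step 2: BABBABBABBAB ⇒ C·BB·C·C·BB·C·C·BB·C·C·BB·C
    A ↦ BB
    B ↦ C
  step 0 ⇒ step 1: CCCC ⇒ BAB·BAB·BAB·BAB
    C ↦ BAB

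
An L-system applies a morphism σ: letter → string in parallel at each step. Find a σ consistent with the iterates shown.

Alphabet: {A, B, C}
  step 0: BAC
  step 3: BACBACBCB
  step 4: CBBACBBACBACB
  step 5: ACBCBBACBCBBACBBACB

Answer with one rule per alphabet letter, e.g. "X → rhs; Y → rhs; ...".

  step 4 ⇒ step 5: CBBACBBACBACB ⇒ A·CB·CB·B·A·CB·CB·B·A·CB·B·A·CB
    A ↦ B
    B ↦ CB
    C ↦ A

A->B, B->CB, C->A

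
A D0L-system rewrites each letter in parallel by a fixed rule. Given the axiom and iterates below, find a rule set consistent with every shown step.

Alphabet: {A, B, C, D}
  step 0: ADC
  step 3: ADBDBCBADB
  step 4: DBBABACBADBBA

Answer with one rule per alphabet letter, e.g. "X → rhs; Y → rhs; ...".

  step 3 ⇒ step 4: ADBDBCBADB ⇒ DB·B·A·B·A·CB·A·DB·B·A
    A ↦ DB
    B ↦ A
    C ↦ CB
    D ↦ B

A->DB, B->A, C->CB, D->B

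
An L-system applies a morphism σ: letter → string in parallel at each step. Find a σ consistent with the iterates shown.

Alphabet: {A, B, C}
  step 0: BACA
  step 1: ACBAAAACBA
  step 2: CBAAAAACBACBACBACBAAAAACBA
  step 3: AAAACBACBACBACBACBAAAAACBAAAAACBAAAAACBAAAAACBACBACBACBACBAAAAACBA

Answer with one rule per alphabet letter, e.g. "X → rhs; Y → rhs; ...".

A->CBA, B->A, C->AAA

  step 2 ⇒ step 3: CBAAAAACBACBACBACBAAAAACBA ⇒ AAA·A·CBA·CBA·CBA·CBA·CBA·AAA·A·CBA·AAA·A·CBA·AAA·A·CBA·AAA·A·CBA·CBA·CBA·CBA·CBA·AAA·A·CBA
    A ↦ CBA
    B ↦ A
    C ↦ AAA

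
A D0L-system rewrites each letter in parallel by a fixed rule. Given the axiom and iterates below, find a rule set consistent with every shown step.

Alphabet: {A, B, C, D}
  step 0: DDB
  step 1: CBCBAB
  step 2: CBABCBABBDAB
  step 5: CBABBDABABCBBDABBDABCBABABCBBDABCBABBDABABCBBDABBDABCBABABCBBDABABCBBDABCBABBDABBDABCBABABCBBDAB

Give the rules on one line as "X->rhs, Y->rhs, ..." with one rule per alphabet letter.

A->BD, B->AB, C->CB, D->CB

  step 1 ⇒ step 2: CBCBAB ⇒ CB·AB·CB·AB·BD·AB
    A ↦ BD
    B ↦ AB
    C ↦ CB
  step 0 ⇒ step 1: DDB ⇒ CB·CB·AB
    D ↦ CB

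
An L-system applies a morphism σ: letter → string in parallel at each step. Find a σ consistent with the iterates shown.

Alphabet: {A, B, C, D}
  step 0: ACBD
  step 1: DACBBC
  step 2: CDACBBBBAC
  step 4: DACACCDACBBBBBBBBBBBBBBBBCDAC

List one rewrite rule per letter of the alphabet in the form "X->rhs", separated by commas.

  step 1 ⇒ step 2: DACBBC ⇒ C·D·AC·BB·BB·AC
    A ↦ D
    B ↦ BB
    C ↦ AC
    D ↦ C

A->D, B->BB, C->AC, D->C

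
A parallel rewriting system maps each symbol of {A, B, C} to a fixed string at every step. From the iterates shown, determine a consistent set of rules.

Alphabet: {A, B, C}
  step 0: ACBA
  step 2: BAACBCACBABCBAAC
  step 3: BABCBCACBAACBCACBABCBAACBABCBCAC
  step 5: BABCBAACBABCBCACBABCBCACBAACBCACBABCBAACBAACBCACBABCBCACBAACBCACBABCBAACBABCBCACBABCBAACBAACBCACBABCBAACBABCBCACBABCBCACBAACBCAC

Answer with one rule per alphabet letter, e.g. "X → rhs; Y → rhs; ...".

  step 2 ⇒ step 3: BAACBCACBABCBAAC ⇒ BA·BC·BC·AC·BA·AC·BC·AC·BA·BC·BA·AC·BA·BC·BC·AC
    A ↦ BC
    B ↦ BA
    C ↦ AC

A->BC, B->BA, C->AC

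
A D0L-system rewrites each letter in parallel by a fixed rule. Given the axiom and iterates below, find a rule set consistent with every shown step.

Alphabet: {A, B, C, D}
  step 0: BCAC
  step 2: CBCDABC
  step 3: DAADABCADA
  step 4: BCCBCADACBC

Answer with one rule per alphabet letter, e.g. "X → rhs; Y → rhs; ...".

A->C, B->A, C->DA, D->B

  step 3 ⇒ step 4: DAADABCADA ⇒ B·C·C·B·C·A·DA·C·B·C
    A ↦ C
    B ↦ A
    C ↦ DA
    D ↦ B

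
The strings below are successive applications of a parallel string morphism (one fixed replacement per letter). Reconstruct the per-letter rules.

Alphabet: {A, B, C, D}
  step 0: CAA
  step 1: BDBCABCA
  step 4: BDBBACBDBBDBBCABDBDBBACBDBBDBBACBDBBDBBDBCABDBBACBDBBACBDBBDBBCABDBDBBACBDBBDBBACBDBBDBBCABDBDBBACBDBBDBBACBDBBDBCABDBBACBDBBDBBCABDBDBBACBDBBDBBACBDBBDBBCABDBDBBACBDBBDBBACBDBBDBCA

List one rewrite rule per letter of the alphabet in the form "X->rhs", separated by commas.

A->BCA, B->BDB, C->BD, D->BAC

  step 0 ⇒ step 1: CAA ⇒ BD·BCA·BCA
    A ↦ BCA
    C ↦ BD
    B ↦ BDB  (constrained at step 1)
    D ↦ BAC  (constrained at step 1)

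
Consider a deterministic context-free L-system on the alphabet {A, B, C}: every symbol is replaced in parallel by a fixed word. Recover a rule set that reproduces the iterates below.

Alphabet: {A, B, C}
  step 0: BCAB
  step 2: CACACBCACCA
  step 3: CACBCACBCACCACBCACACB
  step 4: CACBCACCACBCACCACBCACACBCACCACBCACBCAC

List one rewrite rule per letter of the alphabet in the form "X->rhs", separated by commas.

A->CB, B->C, C->CA

  step 3 ⇒ step 4: CACBCACBCACCACBCACACB ⇒ CA·CB·CA·C·CA·CB·CA·C·CA·CB·CA·CA·CB·CA·C·CA·CB·CA·CB·CA·C
    A ↦ CB
    B ↦ C
    C ↦ CA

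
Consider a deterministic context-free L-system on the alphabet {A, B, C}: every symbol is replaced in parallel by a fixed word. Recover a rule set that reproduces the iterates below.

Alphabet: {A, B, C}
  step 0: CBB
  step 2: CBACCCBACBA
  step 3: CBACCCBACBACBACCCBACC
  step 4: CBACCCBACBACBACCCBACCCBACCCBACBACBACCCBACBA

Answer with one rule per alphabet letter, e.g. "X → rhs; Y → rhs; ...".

  step 3 ⇒ step 4: CBACCCBACBACBACCCBACC ⇒ CBA·C·C·CBA·CBA·CBA·C·C·CBA·C·C·CBA·C·C·CBA·CBA·CBA·C·C·CBA·CBA
    A ↦ C
    B ↦ C
    C ↦ CBA

A->C, B->C, C->CBA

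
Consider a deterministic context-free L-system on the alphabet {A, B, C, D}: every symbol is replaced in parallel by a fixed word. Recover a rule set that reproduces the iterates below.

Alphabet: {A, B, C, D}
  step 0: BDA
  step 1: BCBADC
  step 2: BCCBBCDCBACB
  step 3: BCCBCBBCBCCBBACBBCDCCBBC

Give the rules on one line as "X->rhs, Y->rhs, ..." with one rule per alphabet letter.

  step 2 ⇒ step 3: BCCBBCDCBACB ⇒ BC·CB·CB·BC·BC·CB·BA·CB·BC·DC·CB·BC
    A ↦ DC
    B ↦ BC
    C ↦ CB
    D ↦ BA

A->DC, B->BC, C->CB, D->BA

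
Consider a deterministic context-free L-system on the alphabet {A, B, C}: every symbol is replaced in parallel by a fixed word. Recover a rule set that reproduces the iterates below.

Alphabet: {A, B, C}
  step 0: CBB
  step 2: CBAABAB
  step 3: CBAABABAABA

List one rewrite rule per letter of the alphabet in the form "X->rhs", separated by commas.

  step 2 ⇒ step 3: CBAABAB ⇒ CB·A·AB·AB·A·AB·A
    A ↦ AB
    B ↦ A
    C ↦ CB

A->AB, B->A, C->CB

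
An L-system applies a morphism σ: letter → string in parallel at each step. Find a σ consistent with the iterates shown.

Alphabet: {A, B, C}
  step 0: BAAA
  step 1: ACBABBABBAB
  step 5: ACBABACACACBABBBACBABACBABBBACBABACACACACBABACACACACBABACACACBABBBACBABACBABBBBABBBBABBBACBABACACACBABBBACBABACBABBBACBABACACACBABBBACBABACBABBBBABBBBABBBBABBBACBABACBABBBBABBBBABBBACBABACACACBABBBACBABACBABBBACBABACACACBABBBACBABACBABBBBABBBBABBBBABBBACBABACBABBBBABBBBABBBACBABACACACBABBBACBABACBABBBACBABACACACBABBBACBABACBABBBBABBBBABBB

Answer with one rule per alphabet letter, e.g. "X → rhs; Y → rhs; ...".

  step 0 ⇒ step 1: BAAA ⇒ AC·BAB·BAB·BAB
    A ↦ BAB
    B ↦ AC
    C ↦ BB  (constrained at step 1)

A->BAB, B->AC, C->BB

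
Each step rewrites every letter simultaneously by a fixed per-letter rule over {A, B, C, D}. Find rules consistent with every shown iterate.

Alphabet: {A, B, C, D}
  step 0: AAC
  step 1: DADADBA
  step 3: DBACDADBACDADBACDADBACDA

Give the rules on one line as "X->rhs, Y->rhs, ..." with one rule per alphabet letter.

A->DA, B->DAC, C->DBA, D->C

  step 0 ⇒ step 1: AAC ⇒ DA·DA·DBA
    A ↦ DA
    C ↦ DBA
    B ↦ DAC  (constrained at step 1)
    D ↦ C  (constrained at step 1)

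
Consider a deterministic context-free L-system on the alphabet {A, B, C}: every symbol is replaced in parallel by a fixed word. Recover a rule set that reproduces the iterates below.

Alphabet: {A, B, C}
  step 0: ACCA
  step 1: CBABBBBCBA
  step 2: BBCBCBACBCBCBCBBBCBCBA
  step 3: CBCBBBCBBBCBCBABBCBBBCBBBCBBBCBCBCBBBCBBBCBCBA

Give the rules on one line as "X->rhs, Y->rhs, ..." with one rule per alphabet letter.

A->CBA, B->CB, C->BB

  step 2 ⇒ step 3: BBCBCBACBCBCBCBBBCBCBA ⇒ CB·CB·BB·CB·BB·CB·CBA·BB·CB·BB·CB·BB·CB·BB·CB·CB·CB·BB·CB·BB·CB·CBA
    A ↦ CBA
    B ↦ CB
    C ↦ BB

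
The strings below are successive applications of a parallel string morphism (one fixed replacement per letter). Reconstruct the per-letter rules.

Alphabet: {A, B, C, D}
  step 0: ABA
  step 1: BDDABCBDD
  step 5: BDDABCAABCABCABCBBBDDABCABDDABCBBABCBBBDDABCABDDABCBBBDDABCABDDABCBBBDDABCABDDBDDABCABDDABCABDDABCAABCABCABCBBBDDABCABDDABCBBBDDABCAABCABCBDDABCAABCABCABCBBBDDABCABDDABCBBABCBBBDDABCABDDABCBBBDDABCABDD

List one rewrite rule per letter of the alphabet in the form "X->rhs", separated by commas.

A->BDD, B->ABC, C->A, D->B

  step 0 ⇒ step 1: ABA ⇒ BDD·ABC·BDD
    A ↦ BDD
    B ↦ ABC
    C ↦ A  (constrained at step 1)
    D ↦ B  (constrained at step 1)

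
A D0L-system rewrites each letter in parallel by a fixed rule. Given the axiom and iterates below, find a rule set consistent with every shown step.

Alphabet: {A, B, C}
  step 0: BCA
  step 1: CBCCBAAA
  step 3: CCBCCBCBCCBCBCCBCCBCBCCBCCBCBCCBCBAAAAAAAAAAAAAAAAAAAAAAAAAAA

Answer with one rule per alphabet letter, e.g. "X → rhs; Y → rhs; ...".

A->AAA, B->CB, C->CCB

  step 0 ⇒ step 1: BCA ⇒ CB·CCB·AAA
    A ↦ AAA
    B ↦ CB
    C ↦ CCB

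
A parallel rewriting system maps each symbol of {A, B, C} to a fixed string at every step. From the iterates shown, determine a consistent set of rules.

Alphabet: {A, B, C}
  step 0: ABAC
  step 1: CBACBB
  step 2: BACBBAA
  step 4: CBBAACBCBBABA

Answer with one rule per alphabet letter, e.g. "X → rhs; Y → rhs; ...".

A->CB, B->A, C->B

  step 1 ⇒ step 2: CBACBB ⇒ B·A·CB·B·A·A
    A ↦ CB
    B ↦ A
    C ↦ B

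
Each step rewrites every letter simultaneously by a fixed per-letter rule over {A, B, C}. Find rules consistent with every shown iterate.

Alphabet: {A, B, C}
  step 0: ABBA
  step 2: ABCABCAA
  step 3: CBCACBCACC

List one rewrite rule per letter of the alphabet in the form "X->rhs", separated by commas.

A->C, B->BC, C->A

  step 2 ⇒ step 3: ABCABCAA ⇒ C·BC·A·C·BC·A·C·C
    A ↦ C
    B ↦ BC
    C ↦ A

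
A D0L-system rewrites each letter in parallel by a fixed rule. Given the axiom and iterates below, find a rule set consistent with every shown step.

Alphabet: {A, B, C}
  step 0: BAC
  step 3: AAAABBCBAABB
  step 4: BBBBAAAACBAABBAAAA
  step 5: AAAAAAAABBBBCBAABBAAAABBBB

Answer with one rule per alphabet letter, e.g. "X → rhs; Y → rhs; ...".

  step 4 ⇒ step 5: BBBBAAAACBAABBAAAA ⇒ AA·AA·AA·AA·B·B·B·B·CB·AA·B·B·AA·AA·B·B·B·B
    A ↦ B
    B ↦ AA
    C ↦ CB

A->B, B->AA, C->CB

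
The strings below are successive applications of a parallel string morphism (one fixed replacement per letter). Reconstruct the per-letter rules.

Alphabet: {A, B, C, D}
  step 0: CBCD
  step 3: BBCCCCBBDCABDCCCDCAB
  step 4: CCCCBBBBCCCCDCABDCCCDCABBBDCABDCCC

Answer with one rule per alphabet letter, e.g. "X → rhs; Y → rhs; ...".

A->DC, B->CC, C->B, D->DCA

  step 3 ⇒ step 4: BBCCCCBBDCABDCCCDCAB ⇒ CC·CC·B·B·B·B·CC·CC·DCA·B·DC·CC·DCA·B·B·B·DCA·B·DC·CC
    A ↦ DC
    B ↦ CC
    C ↦ B
    D ↦ DCA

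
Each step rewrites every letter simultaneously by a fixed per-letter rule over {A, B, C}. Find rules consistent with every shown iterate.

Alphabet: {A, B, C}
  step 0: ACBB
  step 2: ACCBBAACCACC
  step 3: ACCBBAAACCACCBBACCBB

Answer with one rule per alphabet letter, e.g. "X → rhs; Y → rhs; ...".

  step 2 ⇒ step 3: ACCBBAACCACC ⇒ ACC·B·B·A·A·ACC·ACC·B·B·ACC·B·B
    A ↦ ACC
    B ↦ A
    C ↦ B

A->ACC, B->A, C->B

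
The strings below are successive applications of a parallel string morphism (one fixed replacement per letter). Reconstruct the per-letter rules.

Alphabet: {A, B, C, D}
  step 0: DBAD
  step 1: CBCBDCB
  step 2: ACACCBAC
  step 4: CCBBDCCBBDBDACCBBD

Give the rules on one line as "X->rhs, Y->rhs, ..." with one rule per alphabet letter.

A->BD, B->C, C->A, D->CB

  step 1 ⇒ step 2: CBCBDCB ⇒ A·C·A·C·CB·A·C
    B ↦ C
    C ↦ A
    D ↦ CB
  step 0 ⇒ step 1: DBAD ⇒ CB·C·BD·CB
    A ↦ BD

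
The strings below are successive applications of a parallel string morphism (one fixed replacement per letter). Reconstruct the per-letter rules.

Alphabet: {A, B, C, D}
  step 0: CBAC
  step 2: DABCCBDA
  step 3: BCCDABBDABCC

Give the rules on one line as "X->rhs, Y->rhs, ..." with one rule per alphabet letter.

A->C, B->DA, C->B, D->BC

  step 2 ⇒ step 3: DABCCBDA ⇒ BC·C·DA·B·B·DA·BC·C
    A ↦ C
    B ↦ DA
    C ↦ B
    D ↦ BC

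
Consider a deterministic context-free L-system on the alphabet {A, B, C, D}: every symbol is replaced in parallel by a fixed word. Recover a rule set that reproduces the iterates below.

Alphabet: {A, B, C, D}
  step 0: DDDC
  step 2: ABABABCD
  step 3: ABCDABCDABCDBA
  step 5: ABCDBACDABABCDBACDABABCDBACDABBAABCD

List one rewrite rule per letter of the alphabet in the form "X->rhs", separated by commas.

A->AB, B->CD, C->B, D->A

  step 2 ⇒ step 3: ABABABCD ⇒ AB·CD·AB·CD·AB·CD·B·A
    A ↦ AB
    B ↦ CD
    C ↦ B
    D ↦ A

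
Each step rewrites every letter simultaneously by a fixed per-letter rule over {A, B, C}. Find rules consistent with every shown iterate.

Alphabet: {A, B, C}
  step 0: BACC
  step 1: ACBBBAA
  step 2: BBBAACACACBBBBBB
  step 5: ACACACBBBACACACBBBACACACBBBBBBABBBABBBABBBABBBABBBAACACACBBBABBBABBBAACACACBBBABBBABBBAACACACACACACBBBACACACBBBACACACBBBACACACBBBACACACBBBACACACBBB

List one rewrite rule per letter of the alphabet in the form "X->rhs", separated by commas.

A->BBB, B->AC, C->A

  step 1 ⇒ step 2: ACBBBAA ⇒ BBB·A·AC·AC·AC·BBB·BBB
    A ↦ BBB
    B ↦ AC
    C ↦ A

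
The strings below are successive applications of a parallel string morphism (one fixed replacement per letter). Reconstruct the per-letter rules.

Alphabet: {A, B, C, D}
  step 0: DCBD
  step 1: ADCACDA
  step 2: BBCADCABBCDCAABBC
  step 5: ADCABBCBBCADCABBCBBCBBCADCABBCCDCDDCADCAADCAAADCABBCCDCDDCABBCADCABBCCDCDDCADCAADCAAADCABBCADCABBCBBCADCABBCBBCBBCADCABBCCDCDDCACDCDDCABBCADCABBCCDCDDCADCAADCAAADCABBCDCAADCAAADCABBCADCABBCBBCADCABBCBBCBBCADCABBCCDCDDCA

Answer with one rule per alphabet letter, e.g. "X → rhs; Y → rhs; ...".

  step 1 ⇒ step 2: ADCACDA ⇒ BBC·A·DCA·BBC·DCA·A·BBC
    A ↦ BBC
    C ↦ DCA
    D ↦ A
  step 0 ⇒ step 1: DCBD ⇒ A·DCA·CD·A
    B ↦ CD

A->BBC, B->CD, C->DCA, D->A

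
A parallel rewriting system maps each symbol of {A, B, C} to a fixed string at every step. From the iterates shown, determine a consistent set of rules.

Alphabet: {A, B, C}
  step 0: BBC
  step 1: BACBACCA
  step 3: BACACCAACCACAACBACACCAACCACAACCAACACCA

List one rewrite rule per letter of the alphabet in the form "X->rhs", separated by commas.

A->AC, B->BAC, C->CA

  step 0 ⇒ step 1: BBC ⇒ BAC·BAC·CA
    B ↦ BAC
    C ↦ CA
    A ↦ AC  (constrained at step 1)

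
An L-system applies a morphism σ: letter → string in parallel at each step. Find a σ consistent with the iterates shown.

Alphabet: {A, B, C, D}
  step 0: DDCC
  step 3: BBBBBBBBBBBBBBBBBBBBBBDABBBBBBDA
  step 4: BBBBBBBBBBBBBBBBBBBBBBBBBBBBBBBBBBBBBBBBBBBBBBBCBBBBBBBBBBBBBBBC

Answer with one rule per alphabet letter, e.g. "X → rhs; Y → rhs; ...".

A->BC, B->BB, C->DA, D->BB

  step 3 ⇒ step 4: BBBBBBBBBBBBBBBBBBBBBBDABBBBBBDA ⇒ BB·BB·BB·BB·BB·BB·BB·BB·BB·BB·BB·BB·BB·BB·BB·BB·BB·BB·BB·BB·BB·BB·BB·BC·BB·BB·BB·BB·BB·BB·BB·BC
    A ↦ BC
    B ↦ BB
    D ↦ BB
    C ↦ DA  (constrained at step 0)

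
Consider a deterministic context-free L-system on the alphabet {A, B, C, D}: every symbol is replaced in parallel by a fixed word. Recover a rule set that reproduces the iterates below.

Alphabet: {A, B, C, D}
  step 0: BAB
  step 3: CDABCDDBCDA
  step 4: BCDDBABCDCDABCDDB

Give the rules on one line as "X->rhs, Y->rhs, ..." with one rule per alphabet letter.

  step 3 ⇒ step 4: CDABCDDBCDA ⇒ B·CD·DB·A·B·CD·CD·A·B·CD·DB
    A ↦ DB
    B ↦ A
    C ↦ B
    D ↦ CD

A->DB, B->A, C->B, D->CD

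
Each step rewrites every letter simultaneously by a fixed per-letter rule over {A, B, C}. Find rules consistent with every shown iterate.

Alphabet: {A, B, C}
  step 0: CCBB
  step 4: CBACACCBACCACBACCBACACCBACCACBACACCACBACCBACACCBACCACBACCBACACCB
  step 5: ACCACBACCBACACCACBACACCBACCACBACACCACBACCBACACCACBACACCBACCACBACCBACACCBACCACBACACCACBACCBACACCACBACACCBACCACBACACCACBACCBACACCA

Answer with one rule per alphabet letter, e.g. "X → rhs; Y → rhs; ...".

  step 4 ⇒ step 5: CBACACCBACCACBACCBACACCBACCACBACACCACBACCBACACCBACCACBACCBACACCB ⇒ AC·CA·CB·AC·CB·AC·AC·CA·CB·AC·AC·CB·AC·CA·CB·AC·AC·CA·CB·AC·CB·AC·AC·CA·CB·AC·AC·CB·AC·CA·CB·AC·CB·AC·AC·CB·AC·CA·CB·AC·AC·CA·CB·AC·CB·AC·AC·CA·CB·AC·AC·CB·AC·CA·CB·AC·AC·CA·CB·AC·CB·AC·AC·CA
    A ↦ CB
    B ↦ CA
    C ↦ AC

A->CB, B->CA, C->AC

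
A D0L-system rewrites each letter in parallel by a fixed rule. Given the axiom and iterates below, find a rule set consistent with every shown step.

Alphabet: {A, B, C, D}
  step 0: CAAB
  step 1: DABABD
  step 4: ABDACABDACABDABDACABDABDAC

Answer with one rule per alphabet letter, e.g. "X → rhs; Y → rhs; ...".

  step 0 ⇒ step 1: CAAB ⇒ D·AB·AB·D
    A ↦ AB
    B ↦ D
    C ↦ D
    D ↦ AC  (constrained at step 1)

A->AB, B->D, C->D, D->AC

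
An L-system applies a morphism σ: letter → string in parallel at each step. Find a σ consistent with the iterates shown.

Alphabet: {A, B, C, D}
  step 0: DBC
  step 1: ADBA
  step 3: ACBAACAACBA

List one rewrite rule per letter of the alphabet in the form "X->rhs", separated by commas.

  step 0 ⇒ step 1: DBC ⇒ A·D·BA
    B ↦ D
    C ↦ BA
    D ↦ A
    A ↦ AC  (constrained at step 1)

A->AC, B->D, C->BA, D->A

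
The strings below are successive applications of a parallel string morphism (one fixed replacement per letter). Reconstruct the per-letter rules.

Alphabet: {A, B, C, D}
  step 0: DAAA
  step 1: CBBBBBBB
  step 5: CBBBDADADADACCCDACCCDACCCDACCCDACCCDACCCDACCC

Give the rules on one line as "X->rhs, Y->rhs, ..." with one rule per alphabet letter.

A->BB, B->C, C->DA, D->CB

  step 0 ⇒ step 1: DAAA ⇒ CB·BB·BB·BB
    A ↦ BB
    D ↦ CB
    B ↦ C  (constrained at step 1)
    C ↦ DA  (constrained at step 1)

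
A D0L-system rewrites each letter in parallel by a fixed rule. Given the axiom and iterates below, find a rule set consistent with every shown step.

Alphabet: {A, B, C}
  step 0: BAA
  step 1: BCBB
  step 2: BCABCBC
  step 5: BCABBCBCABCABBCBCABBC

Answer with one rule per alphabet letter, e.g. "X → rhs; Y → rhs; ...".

  step 1 ⇒ step 2: BCBB ⇒ BC·A·BC·BC
    B ↦ BC
    C ↦ A
  step 0 ⇒ step 1: BAA ⇒ BC·B·B
    A ↦ B

A->B, B->BC, C->A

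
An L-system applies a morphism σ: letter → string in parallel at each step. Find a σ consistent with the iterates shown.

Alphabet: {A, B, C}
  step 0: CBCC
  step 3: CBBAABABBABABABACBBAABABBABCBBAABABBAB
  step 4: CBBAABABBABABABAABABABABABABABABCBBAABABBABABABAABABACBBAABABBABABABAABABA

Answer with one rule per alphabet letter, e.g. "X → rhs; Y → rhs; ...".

  step 3 ⇒ step 4: CBBAABABBABABABACBBAABABBABCBBAABABBAB ⇒ CBB·A·A·BAB·BAB·A·BAB·A·A·BAB·A·BAB·A·BAB·A·BAB·CBB·A·A·BAB·BAB·A·BAB·A·A·BAB·A·CBB·A·A·BAB·BAB·A·BAB·A·A·BAB·A
    A ↦ BAB
    B ↦ A
    C ↦ CBB

A->BAB, B->A, C->CBB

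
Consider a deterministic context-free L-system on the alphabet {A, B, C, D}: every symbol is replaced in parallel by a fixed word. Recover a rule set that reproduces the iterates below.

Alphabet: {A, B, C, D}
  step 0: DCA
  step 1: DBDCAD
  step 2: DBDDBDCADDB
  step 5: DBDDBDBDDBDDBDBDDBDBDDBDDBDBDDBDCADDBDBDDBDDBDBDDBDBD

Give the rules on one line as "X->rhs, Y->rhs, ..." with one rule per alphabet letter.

  step 1 ⇒ step 2: DBDCAD ⇒ DB·D·DB·DC·AD·DB
    A ↦ AD
    B ↦ D
    C ↦ DC
    D ↦ DB

A->AD, B->D, C->DC, D->DB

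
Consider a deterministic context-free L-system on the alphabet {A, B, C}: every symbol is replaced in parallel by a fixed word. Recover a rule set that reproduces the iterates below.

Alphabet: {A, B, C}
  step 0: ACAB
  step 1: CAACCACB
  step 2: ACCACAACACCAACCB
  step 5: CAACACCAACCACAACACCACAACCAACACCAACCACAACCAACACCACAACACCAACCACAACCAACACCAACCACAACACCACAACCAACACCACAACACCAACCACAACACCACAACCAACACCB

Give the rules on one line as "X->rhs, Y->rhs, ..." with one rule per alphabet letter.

A->CA, B->CB, C->AC

  step 1 ⇒ step 2: CAACCACB ⇒ AC·CA·CA·AC·AC·CA·AC·CB
    A ↦ CA
    B ↦ CB
    C ↦ AC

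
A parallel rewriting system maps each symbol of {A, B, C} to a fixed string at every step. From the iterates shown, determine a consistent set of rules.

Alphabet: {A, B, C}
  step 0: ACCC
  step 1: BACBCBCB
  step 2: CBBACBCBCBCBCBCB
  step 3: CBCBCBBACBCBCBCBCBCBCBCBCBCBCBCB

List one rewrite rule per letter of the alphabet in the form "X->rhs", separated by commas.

A->BA, B->CB, C->CB

  step 2 ⇒ step 3: CBBACBCBCBCBCBCB ⇒ CB·CB·CB·BA·CB·CB·CB·CB·CB·CB·CB·CB·CB·CB·CB·CB
    A ↦ BA
    B ↦ CB
    C ↦ CB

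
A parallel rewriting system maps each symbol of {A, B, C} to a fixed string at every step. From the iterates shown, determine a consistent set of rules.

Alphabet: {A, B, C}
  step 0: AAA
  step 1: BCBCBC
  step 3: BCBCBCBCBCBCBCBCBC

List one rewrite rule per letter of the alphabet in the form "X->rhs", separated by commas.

  step 0 ⇒ step 1: AAA ⇒ BC·BC·BC
    A ↦ BC
    B ↦ A  (constrained at step 1)
    C ↦ AA  (constrained at step 1)

A->BC, B->A, C->AA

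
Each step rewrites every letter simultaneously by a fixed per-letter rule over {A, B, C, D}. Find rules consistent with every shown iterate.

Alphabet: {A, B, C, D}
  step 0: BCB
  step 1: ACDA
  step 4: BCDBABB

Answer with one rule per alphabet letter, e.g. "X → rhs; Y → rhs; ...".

  step 0 ⇒ step 1: BCB ⇒ A·CD·A
    B ↦ A
    C ↦ CD
    A ↦ B  (constrained at step 1)
    D ↦ B  (constrained at step 1)

A->B, B->A, C->CD, D->B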